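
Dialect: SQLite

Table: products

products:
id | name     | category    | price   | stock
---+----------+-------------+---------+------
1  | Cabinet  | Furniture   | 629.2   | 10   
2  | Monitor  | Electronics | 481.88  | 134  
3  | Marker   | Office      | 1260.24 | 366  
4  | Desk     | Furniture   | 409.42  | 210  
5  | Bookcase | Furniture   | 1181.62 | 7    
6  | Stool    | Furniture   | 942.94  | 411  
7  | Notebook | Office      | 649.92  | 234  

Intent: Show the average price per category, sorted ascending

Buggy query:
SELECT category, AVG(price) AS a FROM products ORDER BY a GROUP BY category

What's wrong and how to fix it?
Bug: ORDER BY appears before GROUP BY; SQL clause order requires GROUP BY first

Fix: Reorder: SELECT … FROM … GROUP BY … ORDER BY …

Corrected query:
SELECT category, AVG(price) AS a FROM products GROUP BY category ORDER BY a

Result:
category    | a      
------------+--------
Electronics | 481.88 
Furniture   | 790.795
Office      | 955.08 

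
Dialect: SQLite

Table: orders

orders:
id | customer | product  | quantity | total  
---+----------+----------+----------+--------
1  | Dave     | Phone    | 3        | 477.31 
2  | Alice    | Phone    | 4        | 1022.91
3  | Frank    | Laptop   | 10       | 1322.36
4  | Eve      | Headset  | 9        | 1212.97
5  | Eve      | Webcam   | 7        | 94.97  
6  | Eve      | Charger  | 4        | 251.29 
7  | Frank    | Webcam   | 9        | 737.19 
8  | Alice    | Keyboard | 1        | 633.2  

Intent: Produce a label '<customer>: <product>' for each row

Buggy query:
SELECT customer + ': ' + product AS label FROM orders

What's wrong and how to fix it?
Bug: '+' is numeric addition; on text columns SQLite converts them to 0 instead of concatenating

Fix: Replace + with || to concatenate text

Corrected query:
SELECT customer || ': ' || product AS label FROM orders

Result:
label          
---------------
Dave: Phone    
Alice: Phone   
Frank: Laptop  
Eve: Headset   
Eve: Webcam    
Eve: Charger   
Frank: Webcam  
Alice: Keyboard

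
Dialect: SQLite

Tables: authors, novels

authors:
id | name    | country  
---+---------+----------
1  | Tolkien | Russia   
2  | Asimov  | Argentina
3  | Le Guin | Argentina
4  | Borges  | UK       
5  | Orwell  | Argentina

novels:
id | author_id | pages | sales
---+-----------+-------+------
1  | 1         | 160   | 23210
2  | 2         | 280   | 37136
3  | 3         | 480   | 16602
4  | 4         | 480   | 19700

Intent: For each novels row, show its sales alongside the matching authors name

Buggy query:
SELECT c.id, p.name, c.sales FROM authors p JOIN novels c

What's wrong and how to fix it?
Bug: JOIN with no ON clause produces a cartesian product; every novels row pairs with every authors row

Fix: Specify the join condition linking the foreign key to the parent id

Corrected query:
SELECT c.id, p.name, c.sales FROM authors p JOIN novels c ON c.author_id = p.id

Result:
id | name    | sales
---+---------+------
1  | Tolkien | 23210
2  | Asimov  | 37136
3  | Le Guin | 16602
4  | Borges  | 19700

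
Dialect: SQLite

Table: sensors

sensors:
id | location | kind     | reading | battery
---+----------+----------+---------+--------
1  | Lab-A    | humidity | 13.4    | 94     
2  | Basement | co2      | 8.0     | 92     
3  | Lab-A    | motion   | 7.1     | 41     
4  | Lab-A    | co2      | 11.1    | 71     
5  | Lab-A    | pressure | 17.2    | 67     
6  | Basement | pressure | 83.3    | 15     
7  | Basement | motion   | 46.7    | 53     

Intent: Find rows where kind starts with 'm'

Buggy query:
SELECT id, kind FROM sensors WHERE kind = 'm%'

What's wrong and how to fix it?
Bug: '=' compares the literal string including the % character; pattern matching needs LIKE

Fix: Use LIKE for wildcard pattern matching

Corrected query:
SELECT id, kind FROM sensors WHERE kind LIKE 'm%'

Result:
id | kind  
---+-------
3  | motion
7  | motion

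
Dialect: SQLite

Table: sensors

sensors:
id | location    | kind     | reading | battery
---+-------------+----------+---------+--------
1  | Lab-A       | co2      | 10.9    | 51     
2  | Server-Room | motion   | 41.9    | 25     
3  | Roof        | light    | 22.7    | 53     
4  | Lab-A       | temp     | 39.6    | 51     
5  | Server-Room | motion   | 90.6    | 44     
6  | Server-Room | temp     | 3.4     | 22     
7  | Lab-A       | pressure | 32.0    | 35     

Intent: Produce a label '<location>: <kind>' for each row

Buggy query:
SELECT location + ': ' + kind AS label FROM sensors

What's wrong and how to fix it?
Bug: '+' is numeric addition; on text columns SQLite converts them to 0 instead of concatenating

Fix: Replace + with || to concatenate text

Corrected query:
SELECT location || ': ' || kind AS label FROM sensors

Result:
label              
-------------------
Lab-A: co2         
Server-Room: motion
Roof: light        
Lab-A: temp        
Server-Room: motion
Server-Room: temp  
Lab-A: pressure    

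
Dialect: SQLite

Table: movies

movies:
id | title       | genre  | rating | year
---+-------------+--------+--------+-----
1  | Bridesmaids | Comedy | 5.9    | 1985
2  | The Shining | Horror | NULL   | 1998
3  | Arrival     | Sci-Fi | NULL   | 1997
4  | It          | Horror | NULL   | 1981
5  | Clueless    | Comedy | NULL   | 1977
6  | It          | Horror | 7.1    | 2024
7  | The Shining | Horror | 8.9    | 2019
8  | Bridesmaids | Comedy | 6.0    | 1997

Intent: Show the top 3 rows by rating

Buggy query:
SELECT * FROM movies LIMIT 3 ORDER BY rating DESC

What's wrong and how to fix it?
Bug: ORDER BY cannot follow LIMIT; LIMIT is the final clause

Fix: Sort with ORDER BY, then apply LIMIT

Corrected query:
SELECT * FROM movies ORDER BY rating DESC LIMIT 3

Result:
id | title       | genre  | rating | year
---+-------------+--------+--------+-----
7  | The Shining | Horror | 8.9    | 2019
6  | It          | Horror | 7.1    | 2024
8  | Bridesmaids | Comedy | 6      | 1997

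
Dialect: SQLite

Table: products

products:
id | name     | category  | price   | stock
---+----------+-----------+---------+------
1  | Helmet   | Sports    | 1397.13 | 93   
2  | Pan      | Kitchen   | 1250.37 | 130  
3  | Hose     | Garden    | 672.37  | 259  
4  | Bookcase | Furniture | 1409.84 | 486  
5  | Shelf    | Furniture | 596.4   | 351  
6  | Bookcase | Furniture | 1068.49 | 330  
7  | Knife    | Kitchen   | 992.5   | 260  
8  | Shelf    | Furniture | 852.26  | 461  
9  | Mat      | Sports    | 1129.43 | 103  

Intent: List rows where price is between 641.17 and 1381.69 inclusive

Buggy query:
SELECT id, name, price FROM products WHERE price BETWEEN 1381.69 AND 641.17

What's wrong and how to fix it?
Bug: BETWEEN expects the lower bound first; with 1381.69 AND 641.17 the range is empty

Fix: Write BETWEEN 641.17 AND 1381.69

Corrected query:
SELECT id, name, price FROM products WHERE price BETWEEN 641.17 AND 1381.69

Result:
id | name     | price  
---+----------+--------
2  | Pan      | 1250.37
3  | Hose     | 672.37 
6  | Bookcase | 1068.49
7  | Knife    | 992.5  
8  | Shelf    | 852.26 
9  | Mat      | 1129.43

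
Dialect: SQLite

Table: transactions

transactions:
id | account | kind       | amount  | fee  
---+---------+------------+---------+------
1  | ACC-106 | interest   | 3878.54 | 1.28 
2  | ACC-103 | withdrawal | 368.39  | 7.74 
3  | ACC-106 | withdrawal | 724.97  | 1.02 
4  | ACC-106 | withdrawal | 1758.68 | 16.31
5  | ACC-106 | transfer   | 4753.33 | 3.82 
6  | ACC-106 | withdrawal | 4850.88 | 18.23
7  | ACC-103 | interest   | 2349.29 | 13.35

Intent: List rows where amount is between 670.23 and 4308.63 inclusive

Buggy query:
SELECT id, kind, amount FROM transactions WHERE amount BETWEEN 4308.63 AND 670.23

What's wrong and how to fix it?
Bug: The bounds are reversed; BETWEEN a AND b requires a <= b to match anything

Fix: Swap the bounds so the smaller value comes first

Corrected query:
SELECT id, kind, amount FROM transactions WHERE amount BETWEEN 670.23 AND 4308.63

Result:
id | kind       | amount 
---+------------+--------
1  | interest   | 3878.54
3  | withdrawal | 724.97 
4  | withdrawal | 1758.68
7  | interest   | 2349.29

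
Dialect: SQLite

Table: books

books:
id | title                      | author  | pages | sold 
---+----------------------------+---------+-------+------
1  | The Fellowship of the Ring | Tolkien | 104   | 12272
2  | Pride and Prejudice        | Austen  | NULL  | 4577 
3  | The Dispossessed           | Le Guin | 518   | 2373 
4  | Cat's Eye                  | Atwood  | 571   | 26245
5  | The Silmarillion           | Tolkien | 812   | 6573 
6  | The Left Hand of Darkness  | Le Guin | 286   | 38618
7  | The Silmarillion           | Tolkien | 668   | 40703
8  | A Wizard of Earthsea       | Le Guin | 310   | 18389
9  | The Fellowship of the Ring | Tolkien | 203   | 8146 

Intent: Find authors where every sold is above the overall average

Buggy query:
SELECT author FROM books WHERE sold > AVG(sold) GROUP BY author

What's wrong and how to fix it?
Bug: AVG() is an aggregate; it can't sit directly in WHERE

Fix: Use a subquery for AVG and a HAVING MIN(...) filter so the condition holds for every row in the group

Corrected query:
SELECT author FROM books GROUP BY author HAVING MIN(sold) > (SELECT AVG(sold) FROM books)

Result:
author
------
Atwood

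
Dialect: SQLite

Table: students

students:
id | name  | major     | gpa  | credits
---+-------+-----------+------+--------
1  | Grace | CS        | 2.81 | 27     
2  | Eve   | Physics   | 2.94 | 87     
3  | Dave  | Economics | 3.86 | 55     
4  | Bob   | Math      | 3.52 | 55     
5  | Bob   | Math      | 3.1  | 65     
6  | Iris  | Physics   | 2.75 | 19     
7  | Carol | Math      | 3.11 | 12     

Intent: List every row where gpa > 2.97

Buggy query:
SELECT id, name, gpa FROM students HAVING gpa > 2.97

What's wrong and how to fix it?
Bug: HAVING filters the output of aggregation, but this query has no GROUP BY and no aggregate functions, so SQLite rejects it (HAVING clause on a non-aggregate query); the condition here is per row

Fix: Replace HAVING with WHERE since the condition applies to individual rows

Corrected query:
SELECT id, name, gpa FROM students WHERE gpa > 2.97

Result:
id | name  | gpa 
---+-------+-----
3  | Dave  | 3.86
4  | Bob   | 3.52
5  | Bob   | 3.1 
7  | Carol | 3.11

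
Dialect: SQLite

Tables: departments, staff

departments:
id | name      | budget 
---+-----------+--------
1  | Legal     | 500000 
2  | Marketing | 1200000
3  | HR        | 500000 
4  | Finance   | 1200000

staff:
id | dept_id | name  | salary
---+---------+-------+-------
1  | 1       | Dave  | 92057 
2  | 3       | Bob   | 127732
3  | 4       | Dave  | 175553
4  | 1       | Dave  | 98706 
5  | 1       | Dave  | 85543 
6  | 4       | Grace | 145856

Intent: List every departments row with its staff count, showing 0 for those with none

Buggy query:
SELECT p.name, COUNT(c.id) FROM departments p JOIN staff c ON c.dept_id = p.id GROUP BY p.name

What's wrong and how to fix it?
Bug: An inner join excludes parents with zero children

Fix: Use LEFT JOIN so parents without children still appear (COUNT(c.id) gives 0)

Corrected query:
SELECT p.name, COUNT(c.id) FROM departments p LEFT JOIN staff c ON c.dept_id = p.id GROUP BY p.name

Result:
name      | COUNT(c.id)
----------+------------
Finance   | 2          
HR        | 1          
Legal     | 3          
Marketing | 0          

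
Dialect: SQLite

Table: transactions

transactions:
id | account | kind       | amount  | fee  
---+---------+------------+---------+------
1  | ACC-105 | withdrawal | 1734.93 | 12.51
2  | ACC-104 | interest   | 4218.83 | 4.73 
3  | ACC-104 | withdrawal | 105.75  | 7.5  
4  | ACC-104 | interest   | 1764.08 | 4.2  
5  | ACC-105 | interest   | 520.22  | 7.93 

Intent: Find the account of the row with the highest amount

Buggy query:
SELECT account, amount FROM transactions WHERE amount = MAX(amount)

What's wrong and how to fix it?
Bug: WHERE is evaluated per row; an aggregate over the whole table isn't defined there

Fix: Use a subquery: WHERE amount = (SELECT MAX(amount) FROM transactions)

Corrected query:
SELECT account, amount FROM transactions WHERE amount = (SELECT MAX(amount) FROM transactions)

Result:
account | amount 
--------+--------
ACC-104 | 4218.83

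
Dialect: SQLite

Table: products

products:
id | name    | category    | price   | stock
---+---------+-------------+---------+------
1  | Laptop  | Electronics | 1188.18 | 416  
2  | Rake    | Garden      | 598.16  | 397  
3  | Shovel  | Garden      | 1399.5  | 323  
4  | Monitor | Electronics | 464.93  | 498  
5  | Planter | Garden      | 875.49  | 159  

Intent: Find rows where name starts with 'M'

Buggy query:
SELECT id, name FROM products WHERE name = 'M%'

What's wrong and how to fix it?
Bug: Wildcards only work with LIKE; '=' treats '%' as a literal character

Fix: Use LIKE for wildcard pattern matching

Corrected query:
SELECT id, name FROM products WHERE name LIKE 'M%'

Result:
id | name   
---+--------
4  | Monitor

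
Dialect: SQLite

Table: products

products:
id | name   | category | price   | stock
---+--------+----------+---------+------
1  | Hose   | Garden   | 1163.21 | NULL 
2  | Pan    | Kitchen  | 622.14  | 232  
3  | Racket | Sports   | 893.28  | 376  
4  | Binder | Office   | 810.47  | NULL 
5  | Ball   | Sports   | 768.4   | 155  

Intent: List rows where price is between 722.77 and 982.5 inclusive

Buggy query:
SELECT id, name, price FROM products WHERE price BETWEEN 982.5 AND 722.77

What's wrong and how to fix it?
Bug: The bounds are reversed; BETWEEN a AND b requires a <= b to match anything

Fix: Write BETWEEN 722.77 AND 982.5

Corrected query:
SELECT id, name, price FROM products WHERE price BETWEEN 722.77 AND 982.5

Result:
id | name   | price 
---+--------+-------
3  | Racket | 893.28
4  | Binder | 810.47
5  | Ball   | 768.4 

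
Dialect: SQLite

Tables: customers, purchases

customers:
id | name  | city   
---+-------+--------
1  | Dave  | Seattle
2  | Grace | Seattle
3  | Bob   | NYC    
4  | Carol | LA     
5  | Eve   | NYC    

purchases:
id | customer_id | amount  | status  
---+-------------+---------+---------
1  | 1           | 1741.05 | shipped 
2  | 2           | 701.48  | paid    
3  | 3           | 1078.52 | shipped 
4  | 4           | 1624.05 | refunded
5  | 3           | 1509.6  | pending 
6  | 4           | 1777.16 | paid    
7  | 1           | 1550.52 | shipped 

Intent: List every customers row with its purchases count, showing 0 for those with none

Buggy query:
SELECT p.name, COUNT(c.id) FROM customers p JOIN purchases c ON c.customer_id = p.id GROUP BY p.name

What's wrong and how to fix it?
Bug: INNER JOIN drops customers rows that have no matching purchases rows

Fix: Use LEFT JOIN so parents without children still appear (COUNT(c.id) gives 0)

Corrected query:
SELECT p.name, COUNT(c.id) FROM customers p LEFT JOIN purchases c ON c.customer_id = p.id GROUP BY p.name

Result:
name  | COUNT(c.id)
------+------------
Bob   | 2          
Carol | 2          
Dave  | 2          
Eve   | 0          
Grace | 1          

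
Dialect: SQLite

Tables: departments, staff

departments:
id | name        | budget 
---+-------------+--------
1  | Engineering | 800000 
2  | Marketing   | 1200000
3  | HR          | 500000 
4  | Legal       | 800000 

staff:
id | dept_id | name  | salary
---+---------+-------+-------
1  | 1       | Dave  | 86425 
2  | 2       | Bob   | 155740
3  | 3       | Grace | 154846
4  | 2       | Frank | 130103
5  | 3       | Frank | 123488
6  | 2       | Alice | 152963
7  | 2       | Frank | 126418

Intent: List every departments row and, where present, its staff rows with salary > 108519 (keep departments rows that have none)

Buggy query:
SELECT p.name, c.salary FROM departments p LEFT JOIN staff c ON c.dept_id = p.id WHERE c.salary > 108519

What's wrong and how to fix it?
Bug: Filtering c.salary in WHERE discards the NULL rows produced by LEFT JOIN, turning it into an inner join

Fix: Put 'c.salary > 108519' in the JOIN's ON clause instead of WHERE

Corrected query:
SELECT p.name, c.salary FROM departments p LEFT JOIN staff c ON c.dept_id = p.id AND c.salary > 108519

Result:
name        | salary
------------+-------
Engineering | NULL  
Marketing   | 126418
Marketing   | 130103
Marketing   | 152963
Marketing   | 155740
HR          | 123488
HR          | 154846
Legal       | NULL  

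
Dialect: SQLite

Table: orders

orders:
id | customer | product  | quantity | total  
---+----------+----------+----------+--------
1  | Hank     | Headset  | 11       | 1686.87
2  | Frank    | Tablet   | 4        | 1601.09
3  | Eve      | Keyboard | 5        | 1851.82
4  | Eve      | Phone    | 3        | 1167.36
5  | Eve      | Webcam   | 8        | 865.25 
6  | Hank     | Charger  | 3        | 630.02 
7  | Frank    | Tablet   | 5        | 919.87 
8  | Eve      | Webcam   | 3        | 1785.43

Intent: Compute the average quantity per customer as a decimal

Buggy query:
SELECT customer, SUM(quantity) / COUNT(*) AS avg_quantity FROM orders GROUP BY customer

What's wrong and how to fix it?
Bug: Both operands are integers, so '/' performs integer division and truncates

Fix: Multiply by 1.0 (or CAST to REAL) to force floating-point division

Corrected query:
SELECT customer, SUM(quantity) * 1.0 / COUNT(*) AS avg_quantity FROM orders GROUP BY customer

Result:
customer | avg_quantity
---------+-------------
Eve      | 4.75        
Frank    | 4.5         
Hank     | 7           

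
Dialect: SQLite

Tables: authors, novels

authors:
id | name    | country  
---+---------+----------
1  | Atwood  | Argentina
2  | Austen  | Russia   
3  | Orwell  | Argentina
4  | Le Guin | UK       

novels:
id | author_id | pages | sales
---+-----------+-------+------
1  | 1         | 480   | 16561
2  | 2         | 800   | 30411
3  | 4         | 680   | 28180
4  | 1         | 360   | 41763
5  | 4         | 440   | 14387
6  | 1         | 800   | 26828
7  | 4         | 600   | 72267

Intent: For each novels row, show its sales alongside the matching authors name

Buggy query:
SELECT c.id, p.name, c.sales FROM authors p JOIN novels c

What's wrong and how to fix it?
Bug: Missing join condition: each novels row is matched to all authors rows instead of just its own

Fix: Specify the join condition linking the foreign key to the parent id

Corrected query:
SELECT c.id, p.name, c.sales FROM authors p JOIN novels c ON c.author_id = p.id

Result:
id | name    | sales
---+---------+------
1  | Atwood  | 16561
2  | Austen  | 30411
3  | Le Guin | 28180
4  | Atwood  | 41763
5  | Le Guin | 14387
6  | Atwood  | 26828
7  | Le Guin | 72267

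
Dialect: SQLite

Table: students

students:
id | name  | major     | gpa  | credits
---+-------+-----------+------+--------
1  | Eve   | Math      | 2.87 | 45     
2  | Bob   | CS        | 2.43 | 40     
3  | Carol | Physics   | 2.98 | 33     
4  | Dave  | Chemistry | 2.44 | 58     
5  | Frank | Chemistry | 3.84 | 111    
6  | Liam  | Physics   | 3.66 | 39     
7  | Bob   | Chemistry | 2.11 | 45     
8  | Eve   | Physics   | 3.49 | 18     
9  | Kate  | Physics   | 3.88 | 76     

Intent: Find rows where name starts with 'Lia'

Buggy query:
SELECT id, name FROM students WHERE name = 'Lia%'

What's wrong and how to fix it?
Bug: '=' compares the literal string including the % character; pattern matching needs LIKE

Fix: Use LIKE for wildcard pattern matching

Corrected query:
SELECT id, name FROM students WHERE name LIKE 'Lia%'

Result:
id | name
---+-----
6  | Liam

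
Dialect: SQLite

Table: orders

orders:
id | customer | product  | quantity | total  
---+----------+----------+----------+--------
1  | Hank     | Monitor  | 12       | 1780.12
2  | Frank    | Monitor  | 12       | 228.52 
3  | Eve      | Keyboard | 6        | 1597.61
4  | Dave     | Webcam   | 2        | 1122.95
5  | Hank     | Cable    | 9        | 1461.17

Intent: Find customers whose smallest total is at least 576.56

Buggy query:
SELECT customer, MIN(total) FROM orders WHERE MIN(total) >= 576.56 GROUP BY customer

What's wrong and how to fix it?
Bug: MIN() in WHERE is a misuse of aggregate

Fix: Use HAVING for the per-group MIN condition

Corrected query:
SELECT customer, MIN(total) FROM orders GROUP BY customer HAVING MIN(total) >= 576.56

Result:
customer | MIN(total)
---------+-----------
Dave     | 1122.95   
Eve      | 1597.61   
Hank     | 1461.17   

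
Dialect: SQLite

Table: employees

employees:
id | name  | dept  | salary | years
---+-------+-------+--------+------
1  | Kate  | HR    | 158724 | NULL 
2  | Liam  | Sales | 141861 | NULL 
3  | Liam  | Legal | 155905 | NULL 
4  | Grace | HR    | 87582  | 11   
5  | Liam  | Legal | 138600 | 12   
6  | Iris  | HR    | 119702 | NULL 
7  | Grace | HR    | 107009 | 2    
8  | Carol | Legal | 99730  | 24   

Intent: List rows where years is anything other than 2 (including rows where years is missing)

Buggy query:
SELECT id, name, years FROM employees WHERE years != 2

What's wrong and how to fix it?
Bug: 'years != 2' is unknown when years is NULL, so NULL rows are silently excluded

Fix: Handle NULL separately with IS NULL alongside the inequality

Corrected query:
SELECT id, name, years FROM employees WHERE years != 2 OR years IS NULL

Result:
id | name  | years
---+-------+------
1  | Kate  | NULL 
2  | Liam  | NULL 
3  | Liam  | NULL 
4  | Grace | 11   
5  | Liam  | 12   
6  | Iris  | NULL 
8  | Carol | 24   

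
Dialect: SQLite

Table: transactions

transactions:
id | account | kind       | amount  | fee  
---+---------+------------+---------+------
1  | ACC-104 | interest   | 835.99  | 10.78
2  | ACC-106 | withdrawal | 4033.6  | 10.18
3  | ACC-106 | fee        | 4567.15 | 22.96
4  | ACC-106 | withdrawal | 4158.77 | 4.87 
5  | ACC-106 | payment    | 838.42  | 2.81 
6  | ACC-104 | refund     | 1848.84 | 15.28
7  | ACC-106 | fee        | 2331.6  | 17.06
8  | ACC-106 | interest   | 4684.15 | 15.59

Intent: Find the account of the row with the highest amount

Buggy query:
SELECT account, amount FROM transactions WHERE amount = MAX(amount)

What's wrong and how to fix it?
Bug: MAX(amount) is an aggregate and cannot be used directly in WHERE

Fix: Use a subquery: WHERE amount = (SELECT MAX(amount) FROM transactions)

Corrected query:
SELECT account, amount FROM transactions WHERE amount = (SELECT MAX(amount) FROM transactions)

Result:
account | amount 
--------+--------
ACC-106 | 4684.15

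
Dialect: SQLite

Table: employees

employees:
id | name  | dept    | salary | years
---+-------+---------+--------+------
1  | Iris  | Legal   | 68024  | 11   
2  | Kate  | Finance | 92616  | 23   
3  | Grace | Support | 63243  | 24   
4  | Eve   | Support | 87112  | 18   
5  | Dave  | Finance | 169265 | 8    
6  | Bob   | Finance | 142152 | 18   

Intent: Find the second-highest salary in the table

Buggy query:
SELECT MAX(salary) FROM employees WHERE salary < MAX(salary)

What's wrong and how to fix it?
Bug: The inner MAX is an aggregate inside WHERE, which is not allowed

Fix: Compute the overall MAX in a subquery, then take MAX of rows below it

Corrected query:
SELECT MAX(salary) FROM employees WHERE salary < (SELECT MAX(salary) FROM employees)

Result:
MAX(salary)
-----------
142152     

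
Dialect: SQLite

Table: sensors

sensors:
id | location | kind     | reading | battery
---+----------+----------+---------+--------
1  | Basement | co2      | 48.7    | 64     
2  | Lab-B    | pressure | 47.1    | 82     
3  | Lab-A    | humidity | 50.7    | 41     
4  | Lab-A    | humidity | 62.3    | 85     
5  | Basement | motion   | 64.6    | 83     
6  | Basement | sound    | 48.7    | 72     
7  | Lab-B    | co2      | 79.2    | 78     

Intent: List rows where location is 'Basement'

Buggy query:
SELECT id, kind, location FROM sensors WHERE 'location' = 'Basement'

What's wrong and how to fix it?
Bug: 'location' in single quotes is a string literal, not the column; the comparison is literal-vs-literal and never true

Fix: Remove the quotes around the column name (or use double quotes for an identifier)

Corrected query:
SELECT id, kind, location FROM sensors WHERE location = 'Basement'

Result:
id | kind   | location
---+--------+---------
1  | co2    | Basement
5  | motion | Basement
6  | sound  | Basement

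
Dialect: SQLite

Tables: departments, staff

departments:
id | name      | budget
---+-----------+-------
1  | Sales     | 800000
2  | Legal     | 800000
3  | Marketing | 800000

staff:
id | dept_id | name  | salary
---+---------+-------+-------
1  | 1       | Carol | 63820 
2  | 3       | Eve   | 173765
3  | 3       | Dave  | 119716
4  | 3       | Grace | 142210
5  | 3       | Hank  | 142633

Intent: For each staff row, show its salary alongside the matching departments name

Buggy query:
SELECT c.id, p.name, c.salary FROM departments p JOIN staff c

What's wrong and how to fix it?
Bug: Missing join condition: each staff row is matched to all departments rows instead of just its own

Fix: Specify the join condition linking the foreign key to the parent id

Corrected query:
SELECT c.id, p.name, c.salary FROM departments p JOIN staff c ON c.dept_id = p.id

Result:
id | name      | salary
---+-----------+-------
1  | Sales     | 63820 
2  | Marketing | 173765
3  | Marketing | 119716
4  | Marketing | 142210
5  | Marketing | 142633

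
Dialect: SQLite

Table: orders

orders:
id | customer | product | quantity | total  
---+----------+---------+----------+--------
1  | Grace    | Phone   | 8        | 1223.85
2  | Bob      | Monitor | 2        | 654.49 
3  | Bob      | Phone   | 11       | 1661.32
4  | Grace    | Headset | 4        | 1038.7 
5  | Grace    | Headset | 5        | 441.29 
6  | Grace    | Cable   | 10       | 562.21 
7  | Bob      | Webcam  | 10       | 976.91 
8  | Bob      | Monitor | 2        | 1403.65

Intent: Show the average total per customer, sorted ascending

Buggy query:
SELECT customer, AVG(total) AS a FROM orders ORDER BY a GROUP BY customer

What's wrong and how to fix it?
Bug: GROUP BY must precede ORDER BY

Fix: Reorder: SELECT … FROM … GROUP BY … ORDER BY …

Corrected query:
SELECT customer, AVG(total) AS a FROM orders GROUP BY customer ORDER BY a

Result:
customer | a        
---------+----------
Grace    | 816.5125 
Bob      | 1174.0925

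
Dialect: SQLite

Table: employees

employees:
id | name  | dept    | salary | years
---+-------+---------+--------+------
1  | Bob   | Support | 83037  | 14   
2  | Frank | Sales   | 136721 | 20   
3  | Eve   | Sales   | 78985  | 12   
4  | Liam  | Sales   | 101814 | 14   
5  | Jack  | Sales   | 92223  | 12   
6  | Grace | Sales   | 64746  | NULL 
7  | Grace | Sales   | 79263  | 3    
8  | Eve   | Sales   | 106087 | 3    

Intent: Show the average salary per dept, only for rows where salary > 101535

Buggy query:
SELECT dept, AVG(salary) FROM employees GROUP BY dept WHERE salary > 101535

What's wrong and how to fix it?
Bug: Row-level WHERE must come before GROUP BY in the clause order

Fix: Move the WHERE clause before GROUP BY

Corrected query:
SELECT dept, AVG(salary) FROM employees WHERE salary > 101535 GROUP BY dept

Result:
dept  | AVG(salary)
------+------------
Sales | 114874     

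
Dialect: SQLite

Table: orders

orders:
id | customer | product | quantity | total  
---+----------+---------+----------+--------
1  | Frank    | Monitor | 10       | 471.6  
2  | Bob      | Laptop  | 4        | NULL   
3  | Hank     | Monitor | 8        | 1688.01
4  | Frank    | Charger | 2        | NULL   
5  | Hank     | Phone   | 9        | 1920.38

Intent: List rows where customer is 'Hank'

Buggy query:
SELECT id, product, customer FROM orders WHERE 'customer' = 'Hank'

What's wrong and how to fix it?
Bug: Single quotes denote string literals in SQL; the column name is being compared as a constant string

Fix: Remove the quotes around the column name (or use double quotes for an identifier)

Corrected query:
SELECT id, product, customer FROM orders WHERE customer = 'Hank'

Result:
id | product | customer
---+---------+---------
3  | Monitor | Hank    
5  | Phone   | Hank    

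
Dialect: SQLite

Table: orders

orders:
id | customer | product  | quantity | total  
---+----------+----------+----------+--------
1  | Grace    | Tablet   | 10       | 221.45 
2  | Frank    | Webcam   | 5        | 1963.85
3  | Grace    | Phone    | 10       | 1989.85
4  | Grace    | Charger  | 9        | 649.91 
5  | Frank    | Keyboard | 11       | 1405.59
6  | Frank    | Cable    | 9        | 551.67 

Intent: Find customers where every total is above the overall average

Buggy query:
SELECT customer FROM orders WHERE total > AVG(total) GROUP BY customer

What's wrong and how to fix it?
Bug: AVG() is an aggregate; it can't sit directly in WHERE

Fix: Compute the overall average in a scalar subquery and compare each group's MIN against it in HAVING

Corrected query:
SELECT customer FROM orders GROUP BY customer HAVING MIN(total) > (SELECT AVG(total) FROM orders)

Result:
(no rows)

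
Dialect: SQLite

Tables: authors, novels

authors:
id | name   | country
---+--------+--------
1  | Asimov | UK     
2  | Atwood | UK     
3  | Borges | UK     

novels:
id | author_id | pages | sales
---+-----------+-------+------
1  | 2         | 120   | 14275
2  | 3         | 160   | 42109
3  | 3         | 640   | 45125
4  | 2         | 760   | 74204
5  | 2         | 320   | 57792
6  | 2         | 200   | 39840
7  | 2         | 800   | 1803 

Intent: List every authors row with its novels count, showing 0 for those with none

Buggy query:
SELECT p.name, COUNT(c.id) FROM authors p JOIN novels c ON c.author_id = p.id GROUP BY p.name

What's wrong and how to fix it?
Bug: INNER JOIN drops authors rows that have no matching novels rows

Fix: Use LEFT JOIN so parents without children still appear (COUNT(c.id) gives 0)

Corrected query:
SELECT p.name, COUNT(c.id) FROM authors p LEFT JOIN novels c ON c.author_id = p.id GROUP BY p.name

Result:
name   | COUNT(c.id)
-------+------------
Asimov | 0          
Atwood | 5          
Borges | 2          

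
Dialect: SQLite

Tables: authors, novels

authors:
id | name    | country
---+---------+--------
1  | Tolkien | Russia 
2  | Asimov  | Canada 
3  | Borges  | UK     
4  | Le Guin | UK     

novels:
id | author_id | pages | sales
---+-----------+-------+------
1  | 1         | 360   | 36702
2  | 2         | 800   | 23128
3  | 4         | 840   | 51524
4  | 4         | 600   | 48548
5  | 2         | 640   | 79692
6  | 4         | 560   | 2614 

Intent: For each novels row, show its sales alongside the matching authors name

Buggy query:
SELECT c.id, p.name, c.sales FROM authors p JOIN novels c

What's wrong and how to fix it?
Bug: Missing join condition: each novels row is matched to all authors rows instead of just its own

Fix: Specify the join condition linking the foreign key to the parent id

Corrected query:
SELECT c.id, p.name, c.sales FROM authors p JOIN novels c ON c.author_id = p.id

Result:
id | name    | sales
---+---------+------
1  | Tolkien | 36702
2  | Asimov  | 23128
3  | Le Guin | 51524
4  | Le Guin | 48548
5  | Asimov  | 79692
6  | Le Guin | 2614 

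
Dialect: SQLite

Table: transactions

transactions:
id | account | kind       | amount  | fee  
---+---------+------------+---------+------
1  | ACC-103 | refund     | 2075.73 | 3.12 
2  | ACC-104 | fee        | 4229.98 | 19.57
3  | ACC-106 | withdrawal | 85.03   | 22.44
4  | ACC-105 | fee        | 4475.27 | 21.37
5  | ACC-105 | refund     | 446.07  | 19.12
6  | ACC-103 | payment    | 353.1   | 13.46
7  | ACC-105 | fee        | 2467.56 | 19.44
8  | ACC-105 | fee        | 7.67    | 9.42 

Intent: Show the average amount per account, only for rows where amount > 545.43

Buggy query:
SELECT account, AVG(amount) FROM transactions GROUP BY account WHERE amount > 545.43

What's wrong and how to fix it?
Bug: Row-level WHERE must come before GROUP BY in the clause order

Fix: Move the WHERE clause before GROUP BY

Corrected query:
SELECT account, AVG(amount) FROM transactions WHERE amount > 545.43 GROUP BY account

Result:
account | AVG(amount)
--------+------------
ACC-103 | 2075.73    
ACC-104 | 4229.98    
ACC-105 | 3471.415   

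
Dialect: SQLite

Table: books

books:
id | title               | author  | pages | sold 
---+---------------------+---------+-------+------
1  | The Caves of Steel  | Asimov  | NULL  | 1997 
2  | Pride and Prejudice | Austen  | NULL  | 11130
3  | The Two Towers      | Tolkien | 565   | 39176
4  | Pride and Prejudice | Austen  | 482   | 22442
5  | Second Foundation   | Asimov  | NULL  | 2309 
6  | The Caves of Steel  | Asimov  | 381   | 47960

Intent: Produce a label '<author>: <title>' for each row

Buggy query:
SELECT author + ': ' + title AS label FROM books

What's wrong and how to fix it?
Bug: '+' is numeric addition; on text columns SQLite converts them to 0 instead of concatenating

Fix: Use the || operator for string concatenation

Corrected query:
SELECT author || ': ' || title AS label FROM books

Result:
label                      
---------------------------
Asimov: The Caves of Steel 
Austen: Pride and Prejudice
Tolkien: The Two Towers    
Austen: Pride and Prejudice
Asimov: Second Foundation  
Asimov: The Caves of Steel 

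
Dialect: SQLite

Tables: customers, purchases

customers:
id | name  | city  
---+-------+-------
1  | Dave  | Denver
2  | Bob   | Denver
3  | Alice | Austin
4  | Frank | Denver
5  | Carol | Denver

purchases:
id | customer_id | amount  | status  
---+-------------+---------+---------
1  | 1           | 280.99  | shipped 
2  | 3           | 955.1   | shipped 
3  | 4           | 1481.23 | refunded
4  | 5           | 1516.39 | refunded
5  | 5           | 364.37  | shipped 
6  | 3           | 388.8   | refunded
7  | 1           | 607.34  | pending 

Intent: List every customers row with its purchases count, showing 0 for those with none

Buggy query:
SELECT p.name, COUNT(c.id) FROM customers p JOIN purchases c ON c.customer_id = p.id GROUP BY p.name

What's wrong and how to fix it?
Bug: INNER JOIN drops customers rows that have no matching purchases rows

Fix: Switch to LEFT JOIN to retain unmatched parent rows

Corrected query:
SELECT p.name, COUNT(c.id) FROM customers p LEFT JOIN purchases c ON c.customer_id = p.id GROUP BY p.name

Result:
name  | COUNT(c.id)
------+------------
Alice | 2          
Bob   | 0          
Carol | 2          
Dave  | 2          
Frank | 1          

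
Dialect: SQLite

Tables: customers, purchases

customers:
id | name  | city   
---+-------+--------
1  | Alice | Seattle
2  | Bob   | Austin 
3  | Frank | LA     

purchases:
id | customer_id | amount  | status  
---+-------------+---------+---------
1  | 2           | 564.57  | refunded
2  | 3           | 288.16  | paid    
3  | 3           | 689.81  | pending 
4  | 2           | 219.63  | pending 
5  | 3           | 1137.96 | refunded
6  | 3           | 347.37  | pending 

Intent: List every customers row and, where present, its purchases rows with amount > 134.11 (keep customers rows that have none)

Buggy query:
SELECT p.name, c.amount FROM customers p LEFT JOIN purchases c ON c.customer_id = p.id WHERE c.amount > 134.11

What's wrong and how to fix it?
Bug: Filtering c.amount in WHERE discards the NULL rows produced by LEFT JOIN, turning it into an inner join

Fix: Put 'c.amount > 134.11' in the JOIN's ON clause instead of WHERE

Corrected query:
SELECT p.name, c.amount FROM customers p LEFT JOIN purchases c ON c.customer_id = p.id AND c.amount > 134.11

Result:
name  | amount 
------+--------
Alice | NULL   
Bob   | 219.63 
Bob   | 564.57 
Frank | 288.16 
Frank | 347.37 
Frank | 689.81 
Frank | 1137.96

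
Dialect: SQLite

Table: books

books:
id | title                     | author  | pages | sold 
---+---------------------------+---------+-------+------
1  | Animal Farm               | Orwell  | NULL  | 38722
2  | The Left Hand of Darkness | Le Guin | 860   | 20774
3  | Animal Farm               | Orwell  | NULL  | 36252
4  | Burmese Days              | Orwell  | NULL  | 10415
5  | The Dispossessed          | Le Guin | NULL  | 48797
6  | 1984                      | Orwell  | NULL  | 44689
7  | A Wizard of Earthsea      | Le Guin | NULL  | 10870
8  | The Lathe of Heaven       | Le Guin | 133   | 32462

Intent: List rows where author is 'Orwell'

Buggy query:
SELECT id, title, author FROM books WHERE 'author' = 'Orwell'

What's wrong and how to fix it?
Bug: Single quotes denote string literals in SQL; the column name is being compared as a constant string

Fix: Remove the quotes around the column name (or use double quotes for an identifier)

Corrected query:
SELECT id, title, author FROM books WHERE author = 'Orwell'

Result:
id | title        | author
---+--------------+-------
1  | Animal Farm  | Orwell
3  | Animal Farm  | Orwell
4  | Burmese Days | Orwell
6  | 1984         | Orwell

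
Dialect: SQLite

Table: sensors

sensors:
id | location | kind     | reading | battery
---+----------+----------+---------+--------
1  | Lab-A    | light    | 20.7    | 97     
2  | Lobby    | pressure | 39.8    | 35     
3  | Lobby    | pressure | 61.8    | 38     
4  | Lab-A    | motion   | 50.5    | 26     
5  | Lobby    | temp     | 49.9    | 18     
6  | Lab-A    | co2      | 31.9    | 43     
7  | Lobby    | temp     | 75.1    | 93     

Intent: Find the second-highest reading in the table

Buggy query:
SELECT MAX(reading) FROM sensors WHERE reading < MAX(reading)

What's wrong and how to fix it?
Bug: MAX(reading) on the right of the comparison is an aggregate-in-WHERE error

Fix: Put the inner MAX in a scalar subquery

Corrected query:
SELECT MAX(reading) FROM sensors WHERE reading < (SELECT MAX(reading) FROM sensors)

Result:
MAX(reading)
------------
61.8        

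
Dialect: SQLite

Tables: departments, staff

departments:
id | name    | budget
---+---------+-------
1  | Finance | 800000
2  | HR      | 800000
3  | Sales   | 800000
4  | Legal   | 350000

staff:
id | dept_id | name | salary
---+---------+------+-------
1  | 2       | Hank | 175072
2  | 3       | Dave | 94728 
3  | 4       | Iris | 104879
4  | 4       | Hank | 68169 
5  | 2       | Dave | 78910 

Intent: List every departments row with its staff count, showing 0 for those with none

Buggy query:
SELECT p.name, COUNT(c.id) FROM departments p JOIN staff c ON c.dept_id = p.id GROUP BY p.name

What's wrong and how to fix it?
Bug: INNER JOIN drops departments rows that have no matching staff rows

Fix: Switch to LEFT JOIN to retain unmatched parent rows

Corrected query:
SELECT p.name, COUNT(c.id) FROM departments p LEFT JOIN staff c ON c.dept_id = p.id GROUP BY p.name

Result:
name    | COUNT(c.id)
--------+------------
Finance | 0          
HR      | 2          
Legal   | 2          
Sales   | 1          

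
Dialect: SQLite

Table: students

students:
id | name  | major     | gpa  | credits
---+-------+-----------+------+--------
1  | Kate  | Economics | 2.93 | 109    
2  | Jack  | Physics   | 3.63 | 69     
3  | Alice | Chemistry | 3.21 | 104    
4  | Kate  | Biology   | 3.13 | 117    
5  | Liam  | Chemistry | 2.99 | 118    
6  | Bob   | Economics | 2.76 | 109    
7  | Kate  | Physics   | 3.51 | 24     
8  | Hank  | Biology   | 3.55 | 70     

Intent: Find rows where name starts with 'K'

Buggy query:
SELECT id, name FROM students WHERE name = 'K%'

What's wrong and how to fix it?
Bug: Wildcards only work with LIKE; '=' treats '%' as a literal character

Fix: Use LIKE for wildcard pattern matching

Corrected query:
SELECT id, name FROM students WHERE name LIKE 'K%'

Result:
id | name
---+-----
1  | Kate
4  | Kate
7  | Kate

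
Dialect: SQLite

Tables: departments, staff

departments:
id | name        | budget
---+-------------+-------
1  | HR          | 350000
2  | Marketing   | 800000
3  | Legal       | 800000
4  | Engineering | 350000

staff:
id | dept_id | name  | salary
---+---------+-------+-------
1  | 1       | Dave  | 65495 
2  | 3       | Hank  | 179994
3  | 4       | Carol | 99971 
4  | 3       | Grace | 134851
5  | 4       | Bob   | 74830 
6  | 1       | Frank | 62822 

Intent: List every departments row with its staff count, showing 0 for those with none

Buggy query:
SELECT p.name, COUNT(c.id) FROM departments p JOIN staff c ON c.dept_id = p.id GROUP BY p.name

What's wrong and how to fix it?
Bug: An inner join excludes parents with zero children

Fix: Use LEFT JOIN so parents without children still appear (COUNT(c.id) gives 0)

Corrected query:
SELECT p.name, COUNT(c.id) FROM departments p LEFT JOIN staff c ON c.dept_id = p.id GROUP BY p.name

Result:
name        | COUNT(c.id)
------------+------------
Engineering | 2          
HR          | 2          
Legal       | 2          
Marketing   | 0          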